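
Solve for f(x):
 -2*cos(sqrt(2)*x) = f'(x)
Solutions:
 f(x) = C1 - sqrt(2)*sin(sqrt(2)*x)


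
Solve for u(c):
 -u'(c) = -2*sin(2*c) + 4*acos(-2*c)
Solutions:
 u(c) = C1 - 4*c*acos(-2*c) - 2*sqrt(1 - 4*c^2) - cos(2*c)


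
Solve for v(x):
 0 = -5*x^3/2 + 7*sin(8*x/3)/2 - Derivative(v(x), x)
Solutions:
 v(x) = C1 - 5*x^4/8 - 21*cos(8*x/3)/16


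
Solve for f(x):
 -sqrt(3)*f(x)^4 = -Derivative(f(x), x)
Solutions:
 f(x) = (-1/(C1 + 3*sqrt(3)*x))^(1/3)
 f(x) = (-1/(C1 + sqrt(3)*x))^(1/3)*(-3^(2/3) - 3*3^(1/6)*I)/6
 f(x) = (-1/(C1 + sqrt(3)*x))^(1/3)*(-3^(2/3) + 3*3^(1/6)*I)/6


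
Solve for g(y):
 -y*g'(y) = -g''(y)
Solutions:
 g(y) = C1 + C2*erfi(sqrt(2)*y/2)


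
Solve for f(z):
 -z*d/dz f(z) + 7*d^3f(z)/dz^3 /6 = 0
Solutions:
 f(z) = C1 + Integral(C2*airyai(6^(1/3)*7^(2/3)*z/7) + C3*airybi(6^(1/3)*7^(2/3)*z/7), z)


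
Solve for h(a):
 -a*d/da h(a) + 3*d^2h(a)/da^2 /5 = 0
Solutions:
 h(a) = C1 + C2*erfi(sqrt(30)*a/6)


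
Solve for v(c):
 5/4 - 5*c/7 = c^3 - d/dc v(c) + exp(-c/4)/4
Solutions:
 v(c) = C1 + c^4/4 + 5*c^2/14 - 5*c/4 - 1/exp(c)^(1/4)


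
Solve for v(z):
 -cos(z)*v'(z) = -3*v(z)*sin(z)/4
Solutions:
 v(z) = C1/cos(z)^(3/4)


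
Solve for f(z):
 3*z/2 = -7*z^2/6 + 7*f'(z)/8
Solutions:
 f(z) = C1 + 4*z^3/9 + 6*z^2/7


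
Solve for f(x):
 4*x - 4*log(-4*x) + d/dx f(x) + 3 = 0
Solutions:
 f(x) = C1 - 2*x^2 + 4*x*log(-x) + x*(-7 + 8*log(2))


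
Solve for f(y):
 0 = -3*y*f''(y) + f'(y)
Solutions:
 f(y) = C1 + C2*y^(4/3)


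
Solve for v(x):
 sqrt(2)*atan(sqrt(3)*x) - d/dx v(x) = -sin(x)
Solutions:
 v(x) = C1 + sqrt(2)*(x*atan(sqrt(3)*x) - sqrt(3)*log(3*x^2 + 1)/6) - cos(x)


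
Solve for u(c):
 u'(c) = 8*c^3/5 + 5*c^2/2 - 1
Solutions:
 u(c) = C1 + 2*c^4/5 + 5*c^3/6 - c


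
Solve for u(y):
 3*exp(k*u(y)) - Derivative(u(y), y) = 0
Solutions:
 u(y) = Piecewise((log(-1/(C1*k + 3*k*y))/k, Ne(k, 0)), (nan, True))
 u(y) = Piecewise((C1 + 3*y, Eq(k, 0)), (nan, True))


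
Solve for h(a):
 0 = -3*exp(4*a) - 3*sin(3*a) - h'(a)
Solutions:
 h(a) = C1 - 3*exp(4*a)/4 + cos(3*a)


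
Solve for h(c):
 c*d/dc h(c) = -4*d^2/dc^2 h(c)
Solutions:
 h(c) = C1 + C2*erf(sqrt(2)*c/4)


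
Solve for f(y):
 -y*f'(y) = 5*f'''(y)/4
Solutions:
 f(y) = C1 + Integral(C2*airyai(-10^(2/3)*y/5) + C3*airybi(-10^(2/3)*y/5), y)


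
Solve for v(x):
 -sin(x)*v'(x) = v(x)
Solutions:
 v(x) = C1*sqrt(cos(x) + 1)/sqrt(cos(x) - 1)


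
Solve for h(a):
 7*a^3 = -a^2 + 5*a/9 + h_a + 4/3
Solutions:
 h(a) = C1 + 7*a^4/4 + a^3/3 - 5*a^2/18 - 4*a/3


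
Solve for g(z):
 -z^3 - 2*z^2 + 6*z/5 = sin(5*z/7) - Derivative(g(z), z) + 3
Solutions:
 g(z) = C1 + z^4/4 + 2*z^3/3 - 3*z^2/5 + 3*z - 7*cos(5*z/7)/5


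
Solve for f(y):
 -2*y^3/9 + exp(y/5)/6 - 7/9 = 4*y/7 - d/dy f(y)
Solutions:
 f(y) = C1 + y^4/18 + 2*y^2/7 + 7*y/9 - 5*exp(y/5)/6


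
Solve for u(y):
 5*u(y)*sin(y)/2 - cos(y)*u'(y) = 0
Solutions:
 u(y) = C1/cos(y)^(5/2)


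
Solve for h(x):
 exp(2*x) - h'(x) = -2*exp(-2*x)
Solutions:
 h(x) = C1 + exp(2*x)/2 - exp(-2*x)


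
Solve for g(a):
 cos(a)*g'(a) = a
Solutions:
 g(a) = C1 + Integral(a/cos(a), a)


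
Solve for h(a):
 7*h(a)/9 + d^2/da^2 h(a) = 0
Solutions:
 h(a) = C1*sin(sqrt(7)*a/3) + C2*cos(sqrt(7)*a/3)


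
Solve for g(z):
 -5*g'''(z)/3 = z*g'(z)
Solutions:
 g(z) = C1 + Integral(C2*airyai(-3^(1/3)*5^(2/3)*z/5) + C3*airybi(-3^(1/3)*5^(2/3)*z/5), z)


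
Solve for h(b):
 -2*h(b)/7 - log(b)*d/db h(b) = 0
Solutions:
 h(b) = C1*exp(-2*li(b)/7)


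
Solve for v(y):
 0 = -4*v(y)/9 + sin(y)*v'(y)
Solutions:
 v(y) = C1*(cos(y) - 1)^(2/9)/(cos(y) + 1)^(2/9)


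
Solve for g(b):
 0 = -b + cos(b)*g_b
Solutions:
 g(b) = C1 + Integral(b/cos(b), b)


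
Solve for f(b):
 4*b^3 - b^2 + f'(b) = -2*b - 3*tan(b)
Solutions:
 f(b) = C1 - b^4 + b^3/3 - b^2 + 3*log(cos(b))


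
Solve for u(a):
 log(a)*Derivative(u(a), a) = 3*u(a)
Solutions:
 u(a) = C1*exp(3*li(a))


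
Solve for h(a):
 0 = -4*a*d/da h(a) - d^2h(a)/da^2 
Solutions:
 h(a) = C1 + C2*erf(sqrt(2)*a)


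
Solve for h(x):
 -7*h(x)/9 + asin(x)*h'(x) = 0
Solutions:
 h(x) = C1*exp(7*Integral(1/asin(x), x)/9)


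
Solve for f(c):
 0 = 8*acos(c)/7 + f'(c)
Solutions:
 f(c) = C1 - 8*c*acos(c)/7 + 8*sqrt(1 - c^2)/7


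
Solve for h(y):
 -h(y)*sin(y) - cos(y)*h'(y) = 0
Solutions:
 h(y) = C1*cos(y)


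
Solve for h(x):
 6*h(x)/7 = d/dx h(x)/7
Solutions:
 h(x) = C1*exp(6*x)


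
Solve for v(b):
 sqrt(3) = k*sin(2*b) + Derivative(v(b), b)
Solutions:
 v(b) = C1 + sqrt(3)*b + k*cos(2*b)/2


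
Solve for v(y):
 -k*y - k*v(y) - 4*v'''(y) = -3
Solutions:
 v(y) = C1*exp(2^(1/3)*y*(-k)^(1/3)/2) + C2*exp(2^(1/3)*y*(-k)^(1/3)*(-1 + sqrt(3)*I)/4) + C3*exp(-2^(1/3)*y*(-k)^(1/3)*(1 + sqrt(3)*I)/4) - y + 3/k


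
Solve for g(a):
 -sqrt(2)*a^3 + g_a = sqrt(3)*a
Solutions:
 g(a) = C1 + sqrt(2)*a^4/4 + sqrt(3)*a^2/2


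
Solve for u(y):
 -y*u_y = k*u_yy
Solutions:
 u(y) = C1 + C2*sqrt(k)*erf(sqrt(2)*y*sqrt(1/k)/2)


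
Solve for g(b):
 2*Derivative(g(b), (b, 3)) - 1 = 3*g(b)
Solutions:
 g(b) = C3*exp(2^(2/3)*3^(1/3)*b/2) + (C1*sin(2^(2/3)*3^(5/6)*b/4) + C2*cos(2^(2/3)*3^(5/6)*b/4))*exp(-2^(2/3)*3^(1/3)*b/4) - 1/3


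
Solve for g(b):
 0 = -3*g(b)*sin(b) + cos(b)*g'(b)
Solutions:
 g(b) = C1/cos(b)^3


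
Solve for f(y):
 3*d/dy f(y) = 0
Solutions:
 f(y) = C1


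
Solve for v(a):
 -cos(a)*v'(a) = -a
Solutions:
 v(a) = C1 + Integral(a/cos(a), a)


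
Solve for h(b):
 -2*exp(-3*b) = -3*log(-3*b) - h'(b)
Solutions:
 h(b) = C1 - 3*b*log(-b) + 3*b*(1 - log(3)) - 2*exp(-3*b)/3


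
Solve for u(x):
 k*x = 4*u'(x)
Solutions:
 u(x) = C1 + k*x^2/8


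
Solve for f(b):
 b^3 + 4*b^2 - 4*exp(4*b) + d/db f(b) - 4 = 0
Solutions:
 f(b) = C1 - b^4/4 - 4*b^3/3 + 4*b + exp(4*b)


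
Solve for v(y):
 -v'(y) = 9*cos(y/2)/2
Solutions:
 v(y) = C1 - 9*sin(y/2)


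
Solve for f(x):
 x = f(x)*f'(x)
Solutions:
 f(x) = -sqrt(C1 + x^2)
 f(x) = sqrt(C1 + x^2)


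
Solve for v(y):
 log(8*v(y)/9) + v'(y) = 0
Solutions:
 Integral(1/(log(_y) - 2*log(3) + 3*log(2)), (_y, v(y))) = C1 - y


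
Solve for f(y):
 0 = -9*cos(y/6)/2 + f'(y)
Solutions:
 f(y) = C1 + 27*sin(y/6)


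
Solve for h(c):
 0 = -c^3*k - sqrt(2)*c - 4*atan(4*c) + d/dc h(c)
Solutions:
 h(c) = C1 + c^4*k/4 + sqrt(2)*c^2/2 + 4*c*atan(4*c) - log(16*c^2 + 1)/2


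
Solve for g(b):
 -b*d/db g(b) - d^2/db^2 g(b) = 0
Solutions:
 g(b) = C1 + C2*erf(sqrt(2)*b/2)


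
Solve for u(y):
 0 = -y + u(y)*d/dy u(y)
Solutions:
 u(y) = -sqrt(C1 + y^2)
 u(y) = sqrt(C1 + y^2)


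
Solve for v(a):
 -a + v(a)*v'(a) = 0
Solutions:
 v(a) = -sqrt(C1 + a^2)
 v(a) = sqrt(C1 + a^2)


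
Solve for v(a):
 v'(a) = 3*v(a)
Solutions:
 v(a) = C1*exp(3*a)


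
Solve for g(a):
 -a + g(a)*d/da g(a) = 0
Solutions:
 g(a) = -sqrt(C1 + a^2)
 g(a) = sqrt(C1 + a^2)


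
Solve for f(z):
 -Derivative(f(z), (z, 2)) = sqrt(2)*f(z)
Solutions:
 f(z) = C1*sin(2^(1/4)*z) + C2*cos(2^(1/4)*z)


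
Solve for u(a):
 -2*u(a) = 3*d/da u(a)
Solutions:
 u(a) = C1*exp(-2*a/3)


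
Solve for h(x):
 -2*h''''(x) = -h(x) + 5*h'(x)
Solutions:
 h(x) = (C1/sqrt(exp(3^(1/6)*x*sqrt(-(225 + sqrt(52161))^(1/3)/6 + 4*3^(1/3)/(3*(225 + sqrt(52161))^(1/3)) + 5*sqrt(2)/sqrt(-8*3^(1/3)/(225 + sqrt(52161))^(1/3) + (225 + sqrt(52161))^(1/3))))) + C2*sqrt(exp(3^(1/6)*x*sqrt(-(225 + sqrt(52161))^(1/3)/6 + 4*3^(1/3)/(3*(225 + sqrt(52161))^(1/3)) + 5*sqrt(2)/sqrt(-8*3^(1/3)/(225 + sqrt(52161))^(1/3) + (225 + sqrt(52161))^(1/3))))))*exp(-sqrt(2)*3^(2/3)*x*sqrt(-8*3^(1/3)/(225 + sqrt(52161))^(1/3) + (225 + sqrt(52161))^(1/3))/12) + (C3*sin(3^(1/6)*x*sqrt(-4*3^(1/3)/(3*(225 + sqrt(52161))^(1/3)) + (225 + sqrt(52161))^(1/3)/6 + 5*sqrt(2)/sqrt(-8*3^(1/3)/(225 + sqrt(52161))^(1/3) + (225 + sqrt(52161))^(1/3)))/2) + C4*cos(3^(1/6)*x*sqrt(-4*3^(1/3)/(3*(225 + sqrt(52161))^(1/3)) + (225 + sqrt(52161))^(1/3)/6 + 5*sqrt(2)/sqrt(-8*3^(1/3)/(225 + sqrt(52161))^(1/3) + (225 + sqrt(52161))^(1/3)))/2))*exp(sqrt(2)*3^(2/3)*x*sqrt(-8*3^(1/3)/(225 + sqrt(52161))^(1/3) + (225 + sqrt(52161))^(1/3))/12)


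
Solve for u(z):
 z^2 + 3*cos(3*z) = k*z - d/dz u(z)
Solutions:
 u(z) = C1 + k*z^2/2 - z^3/3 - sin(3*z)


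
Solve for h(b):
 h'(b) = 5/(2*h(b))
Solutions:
 h(b) = -sqrt(C1 + 5*b)
 h(b) = sqrt(C1 + 5*b)


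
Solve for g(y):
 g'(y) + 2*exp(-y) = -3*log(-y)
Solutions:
 g(y) = C1 - 3*y*log(-y) + 3*y + 2*exp(-y)


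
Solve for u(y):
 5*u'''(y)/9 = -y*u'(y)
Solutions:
 u(y) = C1 + Integral(C2*airyai(-15^(2/3)*y/5) + C3*airybi(-15^(2/3)*y/5), y)


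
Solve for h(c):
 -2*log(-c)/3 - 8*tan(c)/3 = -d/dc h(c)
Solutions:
 h(c) = C1 + 2*c*log(-c)/3 - 2*c/3 - 8*log(cos(c))/3


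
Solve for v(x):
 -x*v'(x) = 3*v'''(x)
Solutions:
 v(x) = C1 + Integral(C2*airyai(-3^(2/3)*x/3) + C3*airybi(-3^(2/3)*x/3), x)


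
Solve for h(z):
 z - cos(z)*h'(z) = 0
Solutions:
 h(z) = C1 + Integral(z/cos(z), z)


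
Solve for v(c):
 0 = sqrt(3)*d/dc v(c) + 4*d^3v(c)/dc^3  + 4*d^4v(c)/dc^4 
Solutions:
 v(c) = C1 + C2*exp(c*(-2 + (1 + 27*sqrt(3)/8 + sqrt(-4 + (8 + 27*sqrt(3))^2/16)/2)^(-1/3) + (1 + 27*sqrt(3)/8 + sqrt(-4 + (8 + 27*sqrt(3))^2/16)/2)^(1/3))/6)*sin(sqrt(3)*c*(-(1 + 27*sqrt(3)/8 + sqrt(-4 + (2 + 27*sqrt(3)/4)^2)/2)^(1/3) + (1 + 27*sqrt(3)/8 + sqrt(-4 + (2 + 27*sqrt(3)/4)^2)/2)^(-1/3))/6) + C3*exp(c*(-2 + (1 + 27*sqrt(3)/8 + sqrt(-4 + (8 + 27*sqrt(3))^2/16)/2)^(-1/3) + (1 + 27*sqrt(3)/8 + sqrt(-4 + (8 + 27*sqrt(3))^2/16)/2)^(1/3))/6)*cos(sqrt(3)*c*(-(1 + 27*sqrt(3)/8 + sqrt(-4 + (2 + 27*sqrt(3)/4)^2)/2)^(1/3) + (1 + 27*sqrt(3)/8 + sqrt(-4 + (2 + 27*sqrt(3)/4)^2)/2)^(-1/3))/6) + C4*exp(-c*((1 + 27*sqrt(3)/8 + sqrt(-4 + (8 + 27*sqrt(3))^2/16)/2)^(-1/3) + 1 + (1 + 27*sqrt(3)/8 + sqrt(-4 + (8 + 27*sqrt(3))^2/16)/2)^(1/3))/3)


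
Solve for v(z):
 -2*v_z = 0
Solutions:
 v(z) = C1


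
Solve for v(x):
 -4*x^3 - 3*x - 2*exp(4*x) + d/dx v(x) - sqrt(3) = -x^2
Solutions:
 v(x) = C1 + x^4 - x^3/3 + 3*x^2/2 + sqrt(3)*x + exp(4*x)/2


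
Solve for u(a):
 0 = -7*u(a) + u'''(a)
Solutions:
 u(a) = C3*exp(7^(1/3)*a) + (C1*sin(sqrt(3)*7^(1/3)*a/2) + C2*cos(sqrt(3)*7^(1/3)*a/2))*exp(-7^(1/3)*a/2)


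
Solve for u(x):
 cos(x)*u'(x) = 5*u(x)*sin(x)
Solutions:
 u(x) = C1/cos(x)^5


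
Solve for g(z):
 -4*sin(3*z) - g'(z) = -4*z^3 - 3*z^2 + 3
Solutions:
 g(z) = C1 + z^4 + z^3 - 3*z + 4*cos(3*z)/3


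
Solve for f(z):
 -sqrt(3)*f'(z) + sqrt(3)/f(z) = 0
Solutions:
 f(z) = -sqrt(C1 + 2*z)
 f(z) = sqrt(C1 + 2*z)


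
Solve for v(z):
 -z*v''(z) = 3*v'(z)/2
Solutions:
 v(z) = C1 + C2/sqrt(z)


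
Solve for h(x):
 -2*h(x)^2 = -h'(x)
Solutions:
 h(x) = -1/(C1 + 2*x)


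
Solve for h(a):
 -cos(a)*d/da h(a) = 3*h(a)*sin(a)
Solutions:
 h(a) = C1*cos(a)^3


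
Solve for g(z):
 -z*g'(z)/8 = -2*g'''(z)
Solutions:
 g(z) = C1 + Integral(C2*airyai(2^(2/3)*z/4) + C3*airybi(2^(2/3)*z/4), z)


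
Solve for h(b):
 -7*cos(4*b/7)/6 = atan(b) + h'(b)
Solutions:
 h(b) = C1 - b*atan(b) + log(b^2 + 1)/2 - 49*sin(4*b/7)/24


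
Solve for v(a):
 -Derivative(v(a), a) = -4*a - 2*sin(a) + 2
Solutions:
 v(a) = C1 + 2*a^2 - 2*a - 2*cos(a)


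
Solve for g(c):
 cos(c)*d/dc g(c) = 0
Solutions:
 g(c) = C1


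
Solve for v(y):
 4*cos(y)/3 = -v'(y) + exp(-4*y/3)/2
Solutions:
 v(y) = C1 - 4*sin(y)/3 - 3*exp(-4*y/3)/8


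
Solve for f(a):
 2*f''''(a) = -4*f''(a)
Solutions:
 f(a) = C1 + C2*a + C3*sin(sqrt(2)*a) + C4*cos(sqrt(2)*a)


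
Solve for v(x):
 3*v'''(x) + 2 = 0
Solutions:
 v(x) = C1 + C2*x + C3*x^2 - x^3/9


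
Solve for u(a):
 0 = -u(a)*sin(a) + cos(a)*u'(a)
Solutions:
 u(a) = C1/cos(a)


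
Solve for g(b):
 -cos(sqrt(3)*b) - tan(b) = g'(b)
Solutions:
 g(b) = C1 + log(cos(b)) - sqrt(3)*sin(sqrt(3)*b)/3


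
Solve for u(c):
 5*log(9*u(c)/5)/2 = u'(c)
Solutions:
 -2*Integral(1/(log(_y) - log(5) + 2*log(3)), (_y, u(c)))/5 = C1 - c


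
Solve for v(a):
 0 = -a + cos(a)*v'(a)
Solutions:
 v(a) = C1 + Integral(a/cos(a), a)


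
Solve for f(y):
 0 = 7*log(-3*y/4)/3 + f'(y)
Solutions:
 f(y) = C1 - 7*y*log(-y)/3 + 7*y*(-log(3) + 1 + 2*log(2))/3


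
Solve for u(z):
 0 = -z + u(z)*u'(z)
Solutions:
 u(z) = -sqrt(C1 + z^2)
 u(z) = sqrt(C1 + z^2)


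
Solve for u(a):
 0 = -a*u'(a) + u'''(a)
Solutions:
 u(a) = C1 + Integral(C2*airyai(a) + C3*airybi(a), a)


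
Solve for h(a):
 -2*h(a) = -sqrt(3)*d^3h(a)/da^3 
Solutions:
 h(a) = C3*exp(2^(1/3)*3^(5/6)*a/3) + (C1*sin(6^(1/3)*a/2) + C2*cos(6^(1/3)*a/2))*exp(-2^(1/3)*3^(5/6)*a/6)


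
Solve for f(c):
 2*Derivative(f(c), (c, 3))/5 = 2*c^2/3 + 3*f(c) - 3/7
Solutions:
 f(c) = C3*exp(15^(1/3)*2^(2/3)*c/2) - 2*c^2/9 + (C1*sin(2^(2/3)*3^(5/6)*5^(1/3)*c/4) + C2*cos(2^(2/3)*3^(5/6)*5^(1/3)*c/4))*exp(-15^(1/3)*2^(2/3)*c/4) + 1/7


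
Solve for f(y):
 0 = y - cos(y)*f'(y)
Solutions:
 f(y) = C1 + Integral(y/cos(y), y)


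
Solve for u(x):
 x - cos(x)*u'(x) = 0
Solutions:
 u(x) = C1 + Integral(x/cos(x), x)


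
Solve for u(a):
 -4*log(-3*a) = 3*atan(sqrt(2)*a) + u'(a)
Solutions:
 u(a) = C1 - 4*a*log(-a) - 3*a*atan(sqrt(2)*a) - 4*a*log(3) + 4*a + 3*sqrt(2)*log(2*a^2 + 1)/4


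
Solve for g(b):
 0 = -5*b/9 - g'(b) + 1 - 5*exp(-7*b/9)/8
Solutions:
 g(b) = C1 - 5*b^2/18 + b + 45*exp(-7*b/9)/56


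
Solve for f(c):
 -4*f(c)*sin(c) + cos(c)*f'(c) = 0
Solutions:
 f(c) = C1/cos(c)^4


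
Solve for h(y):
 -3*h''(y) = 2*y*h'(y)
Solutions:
 h(y) = C1 + C2*erf(sqrt(3)*y/3)


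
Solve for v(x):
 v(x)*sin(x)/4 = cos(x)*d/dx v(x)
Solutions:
 v(x) = C1/cos(x)^(1/4)


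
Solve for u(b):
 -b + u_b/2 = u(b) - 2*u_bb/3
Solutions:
 u(b) = C1*exp(b*(-3 + sqrt(105))/8) + C2*exp(-b*(3 + sqrt(105))/8) - b - 1/2


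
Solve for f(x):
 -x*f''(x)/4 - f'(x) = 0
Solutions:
 f(x) = C1 + C2/x^3


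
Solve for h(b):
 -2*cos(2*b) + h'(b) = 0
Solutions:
 h(b) = C1 + sin(2*b)


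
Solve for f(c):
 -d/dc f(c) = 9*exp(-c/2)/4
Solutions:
 f(c) = C1 + 9*exp(-c/2)/2


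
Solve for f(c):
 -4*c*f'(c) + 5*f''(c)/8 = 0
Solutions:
 f(c) = C1 + C2*erfi(4*sqrt(5)*c/5)


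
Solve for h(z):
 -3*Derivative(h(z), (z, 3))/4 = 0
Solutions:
 h(z) = C1 + C2*z + C3*z^2


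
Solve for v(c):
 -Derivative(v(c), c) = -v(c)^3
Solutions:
 v(c) = -sqrt(2)*sqrt(-1/(C1 + c))/2
 v(c) = sqrt(2)*sqrt(-1/(C1 + c))/2


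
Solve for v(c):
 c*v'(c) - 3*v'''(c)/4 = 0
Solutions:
 v(c) = C1 + Integral(C2*airyai(6^(2/3)*c/3) + C3*airybi(6^(2/3)*c/3), c)


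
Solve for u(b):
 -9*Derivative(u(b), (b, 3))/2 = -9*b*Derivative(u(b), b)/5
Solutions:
 u(b) = C1 + Integral(C2*airyai(2^(1/3)*5^(2/3)*b/5) + C3*airybi(2^(1/3)*5^(2/3)*b/5), b)


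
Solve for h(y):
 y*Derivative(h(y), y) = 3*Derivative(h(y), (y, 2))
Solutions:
 h(y) = C1 + C2*erfi(sqrt(6)*y/6)


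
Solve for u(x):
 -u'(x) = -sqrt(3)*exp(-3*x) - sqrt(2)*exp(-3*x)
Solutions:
 u(x) = C1 - sqrt(3)*exp(-3*x)/3 - sqrt(2)*exp(-3*x)/3


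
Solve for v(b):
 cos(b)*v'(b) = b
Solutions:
 v(b) = C1 + Integral(b/cos(b), b)


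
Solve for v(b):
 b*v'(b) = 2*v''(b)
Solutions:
 v(b) = C1 + C2*erfi(b/2)


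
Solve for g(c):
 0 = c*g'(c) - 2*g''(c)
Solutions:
 g(c) = C1 + C2*erfi(c/2)


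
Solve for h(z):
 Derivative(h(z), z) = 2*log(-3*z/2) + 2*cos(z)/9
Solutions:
 h(z) = C1 + 2*z*log(-z) - 2*z - 2*z*log(2) + 2*z*log(3) + 2*sin(z)/9


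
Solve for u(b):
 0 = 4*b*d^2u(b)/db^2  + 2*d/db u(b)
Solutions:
 u(b) = C1 + C2*sqrt(b)


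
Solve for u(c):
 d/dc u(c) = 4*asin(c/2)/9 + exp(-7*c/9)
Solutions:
 u(c) = C1 + 4*c*asin(c/2)/9 + 4*sqrt(4 - c^2)/9 - 9*exp(-7*c/9)/7


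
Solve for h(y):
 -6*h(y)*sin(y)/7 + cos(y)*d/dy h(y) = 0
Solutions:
 h(y) = C1/cos(y)^(6/7)


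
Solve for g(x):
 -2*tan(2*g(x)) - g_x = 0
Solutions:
 g(x) = -asin(C1*exp(-4*x))/2 + pi/2
 g(x) = asin(C1*exp(-4*x))/2


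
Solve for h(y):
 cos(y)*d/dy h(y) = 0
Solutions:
 h(y) = C1


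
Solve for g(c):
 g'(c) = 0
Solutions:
 g(c) = C1


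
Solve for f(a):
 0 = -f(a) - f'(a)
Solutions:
 f(a) = C1*exp(-a)


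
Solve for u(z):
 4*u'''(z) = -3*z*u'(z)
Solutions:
 u(z) = C1 + Integral(C2*airyai(-6^(1/3)*z/2) + C3*airybi(-6^(1/3)*z/2), z)


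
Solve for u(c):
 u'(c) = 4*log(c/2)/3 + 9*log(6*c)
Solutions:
 u(c) = C1 + 31*c*log(c)/3 - 31*c/3 + 2*c*log(2)/3 + c*log(2519424)


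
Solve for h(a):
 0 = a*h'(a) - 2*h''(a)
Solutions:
 h(a) = C1 + C2*erfi(a/2)


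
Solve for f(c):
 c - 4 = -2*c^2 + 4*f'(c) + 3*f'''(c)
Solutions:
 f(c) = C1 + C2*sin(2*sqrt(3)*c/3) + C3*cos(2*sqrt(3)*c/3) + c^3/6 + c^2/8 - 7*c/4


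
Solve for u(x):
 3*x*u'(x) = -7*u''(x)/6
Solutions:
 u(x) = C1 + C2*erf(3*sqrt(7)*x/7)


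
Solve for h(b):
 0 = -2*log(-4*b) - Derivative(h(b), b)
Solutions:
 h(b) = C1 - 2*b*log(-b) + 2*b*(1 - 2*log(2))


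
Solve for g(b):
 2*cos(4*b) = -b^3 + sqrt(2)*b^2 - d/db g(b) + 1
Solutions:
 g(b) = C1 - b^4/4 + sqrt(2)*b^3/3 + b - sin(4*b)/2


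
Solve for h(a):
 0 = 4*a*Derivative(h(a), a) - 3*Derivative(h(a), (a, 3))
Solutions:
 h(a) = C1 + Integral(C2*airyai(6^(2/3)*a/3) + C3*airybi(6^(2/3)*a/3), a)


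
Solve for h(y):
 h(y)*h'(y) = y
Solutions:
 h(y) = -sqrt(C1 + y^2)
 h(y) = sqrt(C1 + y^2)


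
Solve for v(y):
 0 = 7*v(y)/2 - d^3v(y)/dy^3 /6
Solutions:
 v(y) = C3*exp(21^(1/3)*y) + (C1*sin(3^(5/6)*7^(1/3)*y/2) + C2*cos(3^(5/6)*7^(1/3)*y/2))*exp(-21^(1/3)*y/2)


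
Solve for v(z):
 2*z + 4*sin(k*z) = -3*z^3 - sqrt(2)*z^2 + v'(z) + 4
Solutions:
 v(z) = C1 + 3*z^4/4 + sqrt(2)*z^3/3 + z^2 - 4*z - 4*cos(k*z)/k


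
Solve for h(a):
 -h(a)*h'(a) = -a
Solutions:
 h(a) = -sqrt(C1 + a^2)
 h(a) = sqrt(C1 + a^2)


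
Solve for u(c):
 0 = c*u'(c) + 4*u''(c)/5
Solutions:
 u(c) = C1 + C2*erf(sqrt(10)*c/4)


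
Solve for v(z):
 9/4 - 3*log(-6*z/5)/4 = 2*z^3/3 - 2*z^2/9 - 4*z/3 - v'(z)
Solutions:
 v(z) = C1 + z^4/6 - 2*z^3/27 - 2*z^2/3 + 3*z*log(-z)/4 + z*(-3 - 3*log(5)/4 + 3*log(6)/4)


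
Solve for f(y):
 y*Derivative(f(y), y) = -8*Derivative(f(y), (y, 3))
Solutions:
 f(y) = C1 + Integral(C2*airyai(-y/2) + C3*airybi(-y/2), y)


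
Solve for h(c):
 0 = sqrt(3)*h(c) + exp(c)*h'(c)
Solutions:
 h(c) = C1*exp(sqrt(3)*exp(-c))


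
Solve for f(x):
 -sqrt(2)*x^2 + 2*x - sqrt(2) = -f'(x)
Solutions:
 f(x) = C1 + sqrt(2)*x^3/3 - x^2 + sqrt(2)*x


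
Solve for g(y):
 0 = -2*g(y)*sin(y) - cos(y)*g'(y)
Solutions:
 g(y) = C1*cos(y)^2


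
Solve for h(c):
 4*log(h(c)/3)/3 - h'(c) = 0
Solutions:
 3*Integral(1/(-log(_y) + log(3)), (_y, h(c)))/4 = C1 - c


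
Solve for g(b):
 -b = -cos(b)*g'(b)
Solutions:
 g(b) = C1 + Integral(b/cos(b), b)


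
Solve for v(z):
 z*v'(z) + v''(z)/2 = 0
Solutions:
 v(z) = C1 + C2*erf(z)


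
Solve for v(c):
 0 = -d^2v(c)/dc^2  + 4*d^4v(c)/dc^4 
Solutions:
 v(c) = C1 + C2*c + C3*exp(-c/2) + C4*exp(c/2)


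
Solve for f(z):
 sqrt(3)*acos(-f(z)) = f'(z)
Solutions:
 Integral(1/acos(-_y), (_y, f(z))) = C1 + sqrt(3)*z


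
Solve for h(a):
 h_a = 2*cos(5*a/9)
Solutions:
 h(a) = C1 + 18*sin(5*a/9)/5


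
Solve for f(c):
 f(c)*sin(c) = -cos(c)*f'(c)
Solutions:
 f(c) = C1*cos(c)


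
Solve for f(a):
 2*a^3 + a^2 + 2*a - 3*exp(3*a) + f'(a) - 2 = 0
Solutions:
 f(a) = C1 - a^4/2 - a^3/3 - a^2 + 2*a + exp(3*a)


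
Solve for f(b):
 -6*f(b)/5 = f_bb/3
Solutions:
 f(b) = C1*sin(3*sqrt(10)*b/5) + C2*cos(3*sqrt(10)*b/5)


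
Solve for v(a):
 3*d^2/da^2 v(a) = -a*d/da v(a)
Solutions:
 v(a) = C1 + C2*erf(sqrt(6)*a/6)


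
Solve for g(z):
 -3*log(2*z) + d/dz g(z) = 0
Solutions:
 g(z) = C1 + 3*z*log(z) - 3*z + z*log(8)


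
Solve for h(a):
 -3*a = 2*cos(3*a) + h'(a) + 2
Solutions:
 h(a) = C1 - 3*a^2/2 - 2*a - 2*sin(3*a)/3


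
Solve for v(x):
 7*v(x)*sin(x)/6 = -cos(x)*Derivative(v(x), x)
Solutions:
 v(x) = C1*cos(x)^(7/6)


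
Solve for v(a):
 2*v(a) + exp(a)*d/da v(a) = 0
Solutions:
 v(a) = C1*exp(2*exp(-a))


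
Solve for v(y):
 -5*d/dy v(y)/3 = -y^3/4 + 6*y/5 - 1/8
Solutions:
 v(y) = C1 + 3*y^4/80 - 9*y^2/25 + 3*y/40


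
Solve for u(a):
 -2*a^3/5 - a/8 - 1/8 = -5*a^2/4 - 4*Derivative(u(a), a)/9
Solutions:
 u(a) = C1 + 9*a^4/40 - 15*a^3/16 + 9*a^2/64 + 9*a/32


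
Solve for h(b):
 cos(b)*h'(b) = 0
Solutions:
 h(b) = C1


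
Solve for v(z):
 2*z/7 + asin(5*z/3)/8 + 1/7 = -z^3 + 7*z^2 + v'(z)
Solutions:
 v(z) = C1 + z^4/4 - 7*z^3/3 + z^2/7 + z*asin(5*z/3)/8 + z/7 + sqrt(9 - 25*z^2)/40


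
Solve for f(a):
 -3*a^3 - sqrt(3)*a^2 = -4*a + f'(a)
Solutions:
 f(a) = C1 - 3*a^4/4 - sqrt(3)*a^3/3 + 2*a^2


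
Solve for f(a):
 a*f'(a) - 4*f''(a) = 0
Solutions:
 f(a) = C1 + C2*erfi(sqrt(2)*a/4)


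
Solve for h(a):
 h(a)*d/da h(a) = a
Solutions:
 h(a) = -sqrt(C1 + a^2)
 h(a) = sqrt(C1 + a^2)


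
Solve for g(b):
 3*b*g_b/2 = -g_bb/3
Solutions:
 g(b) = C1 + C2*erf(3*b/2)


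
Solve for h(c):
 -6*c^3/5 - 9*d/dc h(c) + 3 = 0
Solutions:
 h(c) = C1 - c^4/30 + c/3


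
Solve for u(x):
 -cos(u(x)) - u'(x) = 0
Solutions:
 u(x) = pi - asin((C1 + exp(2*x))/(C1 - exp(2*x)))
 u(x) = asin((C1 + exp(2*x))/(C1 - exp(2*x)))


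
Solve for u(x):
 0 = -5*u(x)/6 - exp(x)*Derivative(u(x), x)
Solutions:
 u(x) = C1*exp(5*exp(-x)/6)


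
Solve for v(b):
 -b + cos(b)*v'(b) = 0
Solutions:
 v(b) = C1 + Integral(b/cos(b), b)


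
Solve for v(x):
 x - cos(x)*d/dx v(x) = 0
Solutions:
 v(x) = C1 + Integral(x/cos(x), x)


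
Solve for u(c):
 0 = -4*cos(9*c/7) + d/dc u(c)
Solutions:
 u(c) = C1 + 28*sin(9*c/7)/9


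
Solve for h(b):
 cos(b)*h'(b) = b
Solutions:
 h(b) = C1 + Integral(b/cos(b), b)


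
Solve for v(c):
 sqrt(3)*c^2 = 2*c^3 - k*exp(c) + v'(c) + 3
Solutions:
 v(c) = C1 - c^4/2 + sqrt(3)*c^3/3 - 3*c + k*exp(c)


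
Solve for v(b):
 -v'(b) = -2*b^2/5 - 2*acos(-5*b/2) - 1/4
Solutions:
 v(b) = C1 + 2*b^3/15 + 2*b*acos(-5*b/2) + b/4 + 2*sqrt(4 - 25*b^2)/5


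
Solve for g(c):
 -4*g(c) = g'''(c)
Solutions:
 g(c) = C3*exp(-2^(2/3)*c) + (C1*sin(2^(2/3)*sqrt(3)*c/2) + C2*cos(2^(2/3)*sqrt(3)*c/2))*exp(2^(2/3)*c/2)


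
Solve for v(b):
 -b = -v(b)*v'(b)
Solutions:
 v(b) = -sqrt(C1 + b^2)
 v(b) = sqrt(C1 + b^2)


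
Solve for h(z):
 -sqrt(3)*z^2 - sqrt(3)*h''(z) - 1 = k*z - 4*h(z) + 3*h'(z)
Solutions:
 h(z) = C1*exp(sqrt(3)*z*(-3 + sqrt(9 + 16*sqrt(3)))/6) + C2*exp(-sqrt(3)*z*(3 + sqrt(9 + 16*sqrt(3)))/6) + k*z/4 + 3*k/16 + sqrt(3)*z^2/4 + 3*sqrt(3)*z/8 + 9*sqrt(3)/32 + 5/8


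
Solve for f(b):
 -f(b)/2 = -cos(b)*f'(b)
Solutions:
 f(b) = C1*(sin(b) + 1)^(1/4)/(sin(b) - 1)^(1/4)


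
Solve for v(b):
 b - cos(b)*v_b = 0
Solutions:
 v(b) = C1 + Integral(b/cos(b), b)


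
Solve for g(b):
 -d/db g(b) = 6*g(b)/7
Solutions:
 g(b) = C1*exp(-6*b/7)


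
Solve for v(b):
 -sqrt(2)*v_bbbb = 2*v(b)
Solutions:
 v(b) = (C1*sin(2^(5/8)*b/2) + C2*cos(2^(5/8)*b/2))*exp(-2^(5/8)*b/2) + (C3*sin(2^(5/8)*b/2) + C4*cos(2^(5/8)*b/2))*exp(2^(5/8)*b/2)


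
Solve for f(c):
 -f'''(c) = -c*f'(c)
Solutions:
 f(c) = C1 + Integral(C2*airyai(c) + C3*airybi(c), c)


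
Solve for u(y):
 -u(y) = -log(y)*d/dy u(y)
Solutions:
 u(y) = C1*exp(li(y))


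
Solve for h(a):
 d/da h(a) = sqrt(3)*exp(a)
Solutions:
 h(a) = C1 + sqrt(3)*exp(a)


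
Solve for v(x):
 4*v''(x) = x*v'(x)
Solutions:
 v(x) = C1 + C2*erfi(sqrt(2)*x/4)


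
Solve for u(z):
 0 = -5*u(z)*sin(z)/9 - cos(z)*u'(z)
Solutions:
 u(z) = C1*cos(z)^(5/9)


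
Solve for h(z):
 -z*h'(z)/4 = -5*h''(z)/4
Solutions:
 h(z) = C1 + C2*erfi(sqrt(10)*z/10)


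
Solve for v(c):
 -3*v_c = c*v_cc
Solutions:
 v(c) = C1 + C2/c^2


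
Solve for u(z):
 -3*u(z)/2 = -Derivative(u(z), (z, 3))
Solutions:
 u(z) = C3*exp(2^(2/3)*3^(1/3)*z/2) + (C1*sin(2^(2/3)*3^(5/6)*z/4) + C2*cos(2^(2/3)*3^(5/6)*z/4))*exp(-2^(2/3)*3^(1/3)*z/4)


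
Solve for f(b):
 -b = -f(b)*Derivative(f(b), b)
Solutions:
 f(b) = -sqrt(C1 + b^2)
 f(b) = sqrt(C1 + b^2)


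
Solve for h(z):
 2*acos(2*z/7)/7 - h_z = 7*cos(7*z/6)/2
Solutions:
 h(z) = C1 + 2*z*acos(2*z/7)/7 - sqrt(49 - 4*z^2)/7 - 3*sin(7*z/6)


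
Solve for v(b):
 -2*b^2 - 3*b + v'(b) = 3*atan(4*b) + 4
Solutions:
 v(b) = C1 + 2*b^3/3 + 3*b^2/2 + 3*b*atan(4*b) + 4*b - 3*log(16*b^2 + 1)/8


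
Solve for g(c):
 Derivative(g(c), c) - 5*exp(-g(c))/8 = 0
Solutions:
 g(c) = log(C1 + 5*c/8)


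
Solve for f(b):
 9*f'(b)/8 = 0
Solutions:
 f(b) = C1


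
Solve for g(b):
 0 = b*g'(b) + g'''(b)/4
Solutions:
 g(b) = C1 + Integral(C2*airyai(-2^(2/3)*b) + C3*airybi(-2^(2/3)*b), b)


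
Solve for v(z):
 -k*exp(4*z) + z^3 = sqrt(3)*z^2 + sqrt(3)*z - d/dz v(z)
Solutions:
 v(z) = C1 + k*exp(4*z)/4 - z^4/4 + sqrt(3)*z^3/3 + sqrt(3)*z^2/2


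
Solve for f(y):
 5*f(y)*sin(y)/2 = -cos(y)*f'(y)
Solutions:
 f(y) = C1*cos(y)^(5/2)


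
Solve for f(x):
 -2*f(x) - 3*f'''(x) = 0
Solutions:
 f(x) = C3*exp(-2^(1/3)*3^(2/3)*x/3) + (C1*sin(2^(1/3)*3^(1/6)*x/2) + C2*cos(2^(1/3)*3^(1/6)*x/2))*exp(2^(1/3)*3^(2/3)*x/6)


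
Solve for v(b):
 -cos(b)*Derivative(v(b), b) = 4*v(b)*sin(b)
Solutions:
 v(b) = C1*cos(b)^4


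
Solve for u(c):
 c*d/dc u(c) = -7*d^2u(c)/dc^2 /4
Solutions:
 u(c) = C1 + C2*erf(sqrt(14)*c/7)


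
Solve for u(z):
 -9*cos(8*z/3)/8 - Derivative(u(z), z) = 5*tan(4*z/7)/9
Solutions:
 u(z) = C1 + 35*log(cos(4*z/7))/36 - 27*sin(8*z/3)/64


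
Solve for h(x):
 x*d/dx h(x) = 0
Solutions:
 h(x) = C1


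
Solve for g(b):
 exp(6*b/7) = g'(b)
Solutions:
 g(b) = C1 + 7*exp(6*b/7)/6


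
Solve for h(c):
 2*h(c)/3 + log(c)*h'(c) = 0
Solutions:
 h(c) = C1*exp(-2*li(c)/3)


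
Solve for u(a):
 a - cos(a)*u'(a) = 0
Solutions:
 u(a) = C1 + Integral(a/cos(a), a)


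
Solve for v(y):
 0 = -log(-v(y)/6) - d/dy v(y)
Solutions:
 Integral(1/(log(-_y) - log(6)), (_y, v(y))) = C1 - y


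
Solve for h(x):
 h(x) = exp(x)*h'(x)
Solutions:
 h(x) = C1*exp(-exp(-x))


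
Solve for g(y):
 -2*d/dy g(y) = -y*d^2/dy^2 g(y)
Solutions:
 g(y) = C1 + C2*y^3


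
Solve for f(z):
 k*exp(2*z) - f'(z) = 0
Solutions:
 f(z) = C1 + k*exp(2*z)/2


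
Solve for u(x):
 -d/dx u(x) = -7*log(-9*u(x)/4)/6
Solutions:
 -6*Integral(1/(log(-_y) - 2*log(2) + 2*log(3)), (_y, u(x)))/7 = C1 - x


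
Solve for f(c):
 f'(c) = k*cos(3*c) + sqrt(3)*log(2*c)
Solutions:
 f(c) = C1 + sqrt(3)*c*(log(c) - 1) + sqrt(3)*c*log(2) + k*sin(3*c)/3


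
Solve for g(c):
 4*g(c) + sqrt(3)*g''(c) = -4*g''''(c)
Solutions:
 g(c) = (C1*sin(c*cos(atan(sqrt(183)/3)/2)) + C2*cos(c*cos(atan(sqrt(183)/3)/2)))*exp(-c*sin(atan(sqrt(183)/3)/2)) + (C3*sin(c*cos(atan(sqrt(183)/3)/2)) + C4*cos(c*cos(atan(sqrt(183)/3)/2)))*exp(c*sin(atan(sqrt(183)/3)/2))


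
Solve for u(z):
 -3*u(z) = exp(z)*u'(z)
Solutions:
 u(z) = C1*exp(3*exp(-z))


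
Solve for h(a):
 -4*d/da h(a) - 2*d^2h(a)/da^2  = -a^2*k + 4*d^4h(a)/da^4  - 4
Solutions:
 h(a) = C1 + C2*exp(-6^(1/3)*a*(-(18 + sqrt(330))^(1/3) + 6^(1/3)/(18 + sqrt(330))^(1/3))/12)*sin(2^(1/3)*3^(1/6)*a*(3*2^(1/3)/(18 + sqrt(330))^(1/3) + 3^(2/3)*(18 + sqrt(330))^(1/3))/12) + C3*exp(-6^(1/3)*a*(-(18 + sqrt(330))^(1/3) + 6^(1/3)/(18 + sqrt(330))^(1/3))/12)*cos(2^(1/3)*3^(1/6)*a*(3*2^(1/3)/(18 + sqrt(330))^(1/3) + 3^(2/3)*(18 + sqrt(330))^(1/3))/12) + C4*exp(6^(1/3)*a*(-(18 + sqrt(330))^(1/3) + 6^(1/3)/(18 + sqrt(330))^(1/3))/6) + a^3*k/12 - a^2*k/8 + a*k/8 + a


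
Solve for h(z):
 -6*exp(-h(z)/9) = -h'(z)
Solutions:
 h(z) = 9*log(C1 + 2*z/3)


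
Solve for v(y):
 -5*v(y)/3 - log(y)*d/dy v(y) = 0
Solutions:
 v(y) = C1*exp(-5*li(y)/3)


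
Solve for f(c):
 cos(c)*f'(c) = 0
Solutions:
 f(c) = C1


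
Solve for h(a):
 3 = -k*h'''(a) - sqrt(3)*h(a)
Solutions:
 h(a) = C1*exp(3^(1/6)*a*(-1/k)^(1/3)) + C2*exp(a*(-1/k)^(1/3)*(-3^(1/6) + 3^(2/3)*I)/2) + C3*exp(-a*(-1/k)^(1/3)*(3^(1/6) + 3^(2/3)*I)/2) - sqrt(3)


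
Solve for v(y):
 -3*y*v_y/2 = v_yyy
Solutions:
 v(y) = C1 + Integral(C2*airyai(-2^(2/3)*3^(1/3)*y/2) + C3*airybi(-2^(2/3)*3^(1/3)*y/2), y)


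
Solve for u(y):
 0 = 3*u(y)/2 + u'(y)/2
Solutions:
 u(y) = C1*exp(-3*y)


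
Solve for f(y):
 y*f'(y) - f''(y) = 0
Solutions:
 f(y) = C1 + C2*erfi(sqrt(2)*y/2)


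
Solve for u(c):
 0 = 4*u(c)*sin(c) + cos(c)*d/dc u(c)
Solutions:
 u(c) = C1*cos(c)^4


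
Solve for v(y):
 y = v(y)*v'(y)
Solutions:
 v(y) = -sqrt(C1 + y^2)
 v(y) = sqrt(C1 + y^2)


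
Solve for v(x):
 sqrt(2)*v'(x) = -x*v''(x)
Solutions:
 v(x) = C1 + C2*x^(1 - sqrt(2))


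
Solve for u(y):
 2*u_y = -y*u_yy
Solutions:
 u(y) = C1 + C2/y


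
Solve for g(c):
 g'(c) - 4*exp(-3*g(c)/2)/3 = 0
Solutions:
 g(c) = 2*log(C1 + 2*c)/3
 g(c) = 2*log((-1 - sqrt(3)*I)*(C1 + 2*c)^(1/3)/2)
 g(c) = 2*log((-1 + sqrt(3)*I)*(C1 + 2*c)^(1/3)/2)


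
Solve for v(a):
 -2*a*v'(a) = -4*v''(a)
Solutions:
 v(a) = C1 + C2*erfi(a/2)


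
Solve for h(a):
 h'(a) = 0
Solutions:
 h(a) = C1


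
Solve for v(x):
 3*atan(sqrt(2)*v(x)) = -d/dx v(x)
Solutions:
 Integral(1/atan(sqrt(2)*_y), (_y, v(x))) = C1 - 3*x


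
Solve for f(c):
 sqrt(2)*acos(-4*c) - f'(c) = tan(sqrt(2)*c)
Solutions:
 f(c) = C1 + sqrt(2)*(c*acos(-4*c) + sqrt(1 - 16*c^2)/4) + sqrt(2)*log(cos(sqrt(2)*c))/2


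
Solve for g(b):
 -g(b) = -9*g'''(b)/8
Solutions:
 g(b) = C3*exp(2*3^(1/3)*b/3) + (C1*sin(3^(5/6)*b/3) + C2*cos(3^(5/6)*b/3))*exp(-3^(1/3)*b/3)


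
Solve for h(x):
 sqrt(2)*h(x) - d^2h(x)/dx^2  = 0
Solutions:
 h(x) = C1*exp(-2^(1/4)*x) + C2*exp(2^(1/4)*x)


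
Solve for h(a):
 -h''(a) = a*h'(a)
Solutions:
 h(a) = C1 + C2*erf(sqrt(2)*a/2)


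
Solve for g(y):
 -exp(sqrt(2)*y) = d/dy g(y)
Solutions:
 g(y) = C1 - sqrt(2)*exp(sqrt(2)*y)/2


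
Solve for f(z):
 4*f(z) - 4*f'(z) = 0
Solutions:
 f(z) = C1*exp(z)


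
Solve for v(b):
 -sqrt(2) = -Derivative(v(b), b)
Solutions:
 v(b) = C1 + sqrt(2)*b


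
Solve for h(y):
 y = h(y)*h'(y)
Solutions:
 h(y) = -sqrt(C1 + y^2)
 h(y) = sqrt(C1 + y^2)


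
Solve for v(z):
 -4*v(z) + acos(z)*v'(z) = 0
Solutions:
 v(z) = C1*exp(4*Integral(1/acos(z), z))


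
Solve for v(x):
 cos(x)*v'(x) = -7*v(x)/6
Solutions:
 v(x) = C1*(sin(x) - 1)^(7/12)/(sin(x) + 1)^(7/12)


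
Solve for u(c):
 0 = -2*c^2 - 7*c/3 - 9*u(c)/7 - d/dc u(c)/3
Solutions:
 u(c) = C1*exp(-27*c/7) - 14*c^2/9 - 245*c/243 + 1715/6561


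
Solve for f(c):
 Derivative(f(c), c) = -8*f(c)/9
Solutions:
 f(c) = C1*exp(-8*c/9)


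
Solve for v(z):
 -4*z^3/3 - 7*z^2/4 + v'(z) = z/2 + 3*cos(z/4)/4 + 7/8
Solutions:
 v(z) = C1 + z^4/3 + 7*z^3/12 + z^2/4 + 7*z/8 + 3*sin(z/4)


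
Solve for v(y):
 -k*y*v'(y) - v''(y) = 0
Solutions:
 v(y) = Piecewise((-sqrt(2)*sqrt(pi)*C1*erf(sqrt(2)*sqrt(k)*y/2)/(2*sqrt(k)) - C2, (k > 0) | (k < 0)), (-C1*y - C2, True))


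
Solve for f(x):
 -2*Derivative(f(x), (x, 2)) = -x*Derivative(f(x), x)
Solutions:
 f(x) = C1 + C2*erfi(x/2)


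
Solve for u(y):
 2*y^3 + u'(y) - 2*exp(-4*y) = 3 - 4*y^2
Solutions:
 u(y) = C1 - y^4/2 - 4*y^3/3 + 3*y - exp(-4*y)/2


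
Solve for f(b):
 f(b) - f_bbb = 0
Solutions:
 f(b) = C3*exp(b) + (C1*sin(sqrt(3)*b/2) + C2*cos(sqrt(3)*b/2))*exp(-b/2)


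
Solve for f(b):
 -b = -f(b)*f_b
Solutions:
 f(b) = -sqrt(C1 + b^2)
 f(b) = sqrt(C1 + b^2)


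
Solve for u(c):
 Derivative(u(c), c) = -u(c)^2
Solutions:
 u(c) = 1/(C1 + c)


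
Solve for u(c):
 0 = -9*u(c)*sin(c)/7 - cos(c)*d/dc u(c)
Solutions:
 u(c) = C1*cos(c)^(9/7)


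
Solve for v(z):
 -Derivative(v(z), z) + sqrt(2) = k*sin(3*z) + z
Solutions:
 v(z) = C1 + k*cos(3*z)/3 - z^2/2 + sqrt(2)*z


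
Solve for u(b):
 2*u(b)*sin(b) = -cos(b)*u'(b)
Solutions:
 u(b) = C1*cos(b)^2


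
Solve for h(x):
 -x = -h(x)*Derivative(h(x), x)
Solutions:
 h(x) = -sqrt(C1 + x^2)
 h(x) = sqrt(C1 + x^2)


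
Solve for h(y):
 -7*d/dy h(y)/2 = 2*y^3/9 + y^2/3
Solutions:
 h(y) = C1 - y^4/63 - 2*y^3/63


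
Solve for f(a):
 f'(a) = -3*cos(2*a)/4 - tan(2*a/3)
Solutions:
 f(a) = C1 + 3*log(cos(2*a/3))/2 - 3*sin(2*a)/8


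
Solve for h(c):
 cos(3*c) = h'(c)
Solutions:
 h(c) = C1 + sin(3*c)/3


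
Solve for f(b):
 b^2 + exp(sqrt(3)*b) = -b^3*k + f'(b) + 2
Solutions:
 f(b) = C1 + b^4*k/4 + b^3/3 - 2*b + sqrt(3)*exp(sqrt(3)*b)/3


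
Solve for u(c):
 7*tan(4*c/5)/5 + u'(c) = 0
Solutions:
 u(c) = C1 + 7*log(cos(4*c/5))/4


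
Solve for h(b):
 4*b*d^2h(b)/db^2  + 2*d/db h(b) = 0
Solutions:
 h(b) = C1 + C2*sqrt(b)


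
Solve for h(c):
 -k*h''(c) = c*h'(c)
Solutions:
 h(c) = C1 + C2*sqrt(k)*erf(sqrt(2)*c*sqrt(1/k)/2)


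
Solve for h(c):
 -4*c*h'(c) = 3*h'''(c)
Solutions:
 h(c) = C1 + Integral(C2*airyai(-6^(2/3)*c/3) + C3*airybi(-6^(2/3)*c/3), c)


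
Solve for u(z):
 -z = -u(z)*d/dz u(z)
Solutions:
 u(z) = -sqrt(C1 + z^2)
 u(z) = sqrt(C1 + z^2)


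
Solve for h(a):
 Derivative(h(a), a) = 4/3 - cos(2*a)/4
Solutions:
 h(a) = C1 + 4*a/3 - sin(2*a)/8


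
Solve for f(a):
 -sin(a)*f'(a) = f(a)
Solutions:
 f(a) = C1*sqrt(cos(a) + 1)/sqrt(cos(a) - 1)


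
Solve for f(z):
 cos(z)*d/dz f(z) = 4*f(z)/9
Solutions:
 f(z) = C1*(sin(z) + 1)^(2/9)/(sin(z) - 1)^(2/9)


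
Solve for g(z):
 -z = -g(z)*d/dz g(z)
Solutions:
 g(z) = -sqrt(C1 + z^2)
 g(z) = sqrt(C1 + z^2)


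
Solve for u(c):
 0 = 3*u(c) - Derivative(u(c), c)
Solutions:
 u(c) = C1*exp(3*c)


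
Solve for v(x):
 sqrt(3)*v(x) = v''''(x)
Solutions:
 v(x) = C1*exp(-3^(1/8)*x) + C2*exp(3^(1/8)*x) + C3*sin(3^(1/8)*x) + C4*cos(3^(1/8)*x)


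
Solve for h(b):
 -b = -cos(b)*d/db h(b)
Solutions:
 h(b) = C1 + Integral(b/cos(b), b)


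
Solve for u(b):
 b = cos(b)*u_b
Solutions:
 u(b) = C1 + Integral(b/cos(b), b)


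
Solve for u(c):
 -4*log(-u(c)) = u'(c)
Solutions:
 -li(-u(c)) = C1 - 4*c


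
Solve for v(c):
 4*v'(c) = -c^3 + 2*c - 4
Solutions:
 v(c) = C1 - c^4/16 + c^2/4 - c


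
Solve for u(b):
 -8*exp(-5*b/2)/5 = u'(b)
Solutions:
 u(b) = C1 + 16*exp(-5*b/2)/25


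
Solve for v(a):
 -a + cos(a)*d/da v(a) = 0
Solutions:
 v(a) = C1 + Integral(a/cos(a), a)


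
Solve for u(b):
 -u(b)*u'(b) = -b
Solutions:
 u(b) = -sqrt(C1 + b^2)
 u(b) = sqrt(C1 + b^2)


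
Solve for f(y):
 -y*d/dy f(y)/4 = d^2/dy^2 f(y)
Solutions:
 f(y) = C1 + C2*erf(sqrt(2)*y/4)


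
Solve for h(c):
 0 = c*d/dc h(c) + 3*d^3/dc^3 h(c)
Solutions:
 h(c) = C1 + Integral(C2*airyai(-3^(2/3)*c/3) + C3*airybi(-3^(2/3)*c/3), c)


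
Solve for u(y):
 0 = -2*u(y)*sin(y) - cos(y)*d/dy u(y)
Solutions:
 u(y) = C1*cos(y)^2


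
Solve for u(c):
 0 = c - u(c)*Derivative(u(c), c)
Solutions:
 u(c) = -sqrt(C1 + c^2)
 u(c) = sqrt(C1 + c^2)


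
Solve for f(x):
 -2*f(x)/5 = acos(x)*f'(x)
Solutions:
 f(x) = C1*exp(-2*Integral(1/acos(x), x)/5)


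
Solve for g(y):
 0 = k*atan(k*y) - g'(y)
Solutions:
 g(y) = C1 + k*Piecewise((y*atan(k*y) - log(k^2*y^2 + 1)/(2*k), Ne(k, 0)), (0, True))


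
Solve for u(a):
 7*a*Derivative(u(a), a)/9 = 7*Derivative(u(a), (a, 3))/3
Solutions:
 u(a) = C1 + Integral(C2*airyai(3^(2/3)*a/3) + C3*airybi(3^(2/3)*a/3), a)


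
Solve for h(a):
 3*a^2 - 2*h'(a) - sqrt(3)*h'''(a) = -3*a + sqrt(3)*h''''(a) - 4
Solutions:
 h(a) = C1 + C2*exp(a*(-2 + (1 + 9*sqrt(3) + sqrt(-1 + (1 + 9*sqrt(3))^2))^(-1/3) + (1 + 9*sqrt(3) + sqrt(-1 + (1 + 9*sqrt(3))^2))^(1/3))/6)*sin(sqrt(3)*a*(-(1 + 9*sqrt(3) + sqrt(-1 + (1 + 9*sqrt(3))^2))^(1/3) + (1 + 9*sqrt(3) + sqrt(-1 + (1 + 9*sqrt(3))^2))^(-1/3))/6) + C3*exp(a*(-2 + (1 + 9*sqrt(3) + sqrt(-1 + (1 + 9*sqrt(3))^2))^(-1/3) + (1 + 9*sqrt(3) + sqrt(-1 + (1 + 9*sqrt(3))^2))^(1/3))/6)*cos(sqrt(3)*a*(-(1 + 9*sqrt(3) + sqrt(-1 + (1 + 9*sqrt(3))^2))^(1/3) + (1 + 9*sqrt(3) + sqrt(-1 + (1 + 9*sqrt(3))^2))^(-1/3))/6) + C4*exp(-a*((1 + 9*sqrt(3) + sqrt(-1 + (1 + 9*sqrt(3))^2))^(-1/3) + 1 + (1 + 9*sqrt(3) + sqrt(-1 + (1 + 9*sqrt(3))^2))^(1/3))/3) + a^3/2 + 3*a^2/4 - 3*sqrt(3)*a/2 + 2*a


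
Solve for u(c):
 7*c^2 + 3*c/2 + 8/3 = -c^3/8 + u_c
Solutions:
 u(c) = C1 + c^4/32 + 7*c^3/3 + 3*c^2/4 + 8*c/3


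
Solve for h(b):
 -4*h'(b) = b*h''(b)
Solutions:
 h(b) = C1 + C2/b^3


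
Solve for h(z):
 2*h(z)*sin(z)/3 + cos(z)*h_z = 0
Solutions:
 h(z) = C1*cos(z)^(2/3)


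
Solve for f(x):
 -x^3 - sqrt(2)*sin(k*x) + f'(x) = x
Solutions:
 f(x) = C1 + x^4/4 + x^2/2 - sqrt(2)*cos(k*x)/k


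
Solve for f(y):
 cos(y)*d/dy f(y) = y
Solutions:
 f(y) = C1 + Integral(y/cos(y), y)


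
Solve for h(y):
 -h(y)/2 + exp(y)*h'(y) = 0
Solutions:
 h(y) = C1*exp(-exp(-y)/2)


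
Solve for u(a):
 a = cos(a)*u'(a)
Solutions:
 u(a) = C1 + Integral(a/cos(a), a)


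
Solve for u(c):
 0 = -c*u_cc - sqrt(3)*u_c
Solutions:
 u(c) = C1 + C2*c^(1 - sqrt(3))


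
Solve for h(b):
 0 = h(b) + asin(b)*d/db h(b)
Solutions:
 h(b) = C1*exp(-Integral(1/asin(b), b))


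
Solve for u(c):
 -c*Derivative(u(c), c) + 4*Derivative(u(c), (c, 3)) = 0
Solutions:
 u(c) = C1 + Integral(C2*airyai(2^(1/3)*c/2) + C3*airybi(2^(1/3)*c/2), c)


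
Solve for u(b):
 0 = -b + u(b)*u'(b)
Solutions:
 u(b) = -sqrt(C1 + b^2)
 u(b) = sqrt(C1 + b^2)


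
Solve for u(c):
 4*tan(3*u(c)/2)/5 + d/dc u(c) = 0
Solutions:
 u(c) = -2*asin(C1*exp(-6*c/5))/3 + 2*pi/3
 u(c) = 2*asin(C1*exp(-6*c/5))/3


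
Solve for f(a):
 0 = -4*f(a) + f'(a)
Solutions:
 f(a) = C1*exp(4*a)


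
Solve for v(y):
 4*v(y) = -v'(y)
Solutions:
 v(y) = C1*exp(-4*y)


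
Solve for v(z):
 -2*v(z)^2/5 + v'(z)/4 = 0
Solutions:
 v(z) = -5/(C1 + 8*z)


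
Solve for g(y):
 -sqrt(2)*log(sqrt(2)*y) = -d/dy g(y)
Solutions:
 g(y) = C1 + sqrt(2)*y*log(y) - sqrt(2)*y + sqrt(2)*y*log(2)/2


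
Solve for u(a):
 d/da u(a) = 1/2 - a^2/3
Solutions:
 u(a) = C1 - a^3/9 + a/2


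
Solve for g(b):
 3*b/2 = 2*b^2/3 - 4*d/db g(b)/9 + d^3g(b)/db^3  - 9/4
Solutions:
 g(b) = C1 + C2*exp(-2*b/3) + C3*exp(2*b/3) + b^3/2 - 27*b^2/16 + 27*b/16


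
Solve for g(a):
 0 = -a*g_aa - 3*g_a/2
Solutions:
 g(a) = C1 + C2/sqrt(a)


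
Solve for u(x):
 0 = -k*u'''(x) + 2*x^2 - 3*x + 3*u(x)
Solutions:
 u(x) = C1*exp(3^(1/3)*x*(1/k)^(1/3)) + C2*exp(x*(-3^(1/3) + 3^(5/6)*I)*(1/k)^(1/3)/2) + C3*exp(-x*(3^(1/3) + 3^(5/6)*I)*(1/k)^(1/3)/2) - 2*x^2/3 + x


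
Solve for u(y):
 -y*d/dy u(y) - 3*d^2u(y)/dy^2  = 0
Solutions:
 u(y) = C1 + C2*erf(sqrt(6)*y/6)


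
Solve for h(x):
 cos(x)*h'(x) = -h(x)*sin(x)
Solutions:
 h(x) = C1*cos(x)


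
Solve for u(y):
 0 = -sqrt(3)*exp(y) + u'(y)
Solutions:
 u(y) = C1 + sqrt(3)*exp(y)


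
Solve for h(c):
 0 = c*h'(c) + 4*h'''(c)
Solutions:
 h(c) = C1 + Integral(C2*airyai(-2^(1/3)*c/2) + C3*airybi(-2^(1/3)*c/2), c)


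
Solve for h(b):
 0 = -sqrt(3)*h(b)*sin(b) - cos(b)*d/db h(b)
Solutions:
 h(b) = C1*cos(b)^(sqrt(3))


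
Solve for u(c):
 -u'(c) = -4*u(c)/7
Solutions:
 u(c) = C1*exp(4*c/7)


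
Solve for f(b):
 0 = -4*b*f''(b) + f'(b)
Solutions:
 f(b) = C1 + C2*b^(5/4)


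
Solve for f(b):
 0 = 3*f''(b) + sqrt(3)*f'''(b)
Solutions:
 f(b) = C1 + C2*b + C3*exp(-sqrt(3)*b)


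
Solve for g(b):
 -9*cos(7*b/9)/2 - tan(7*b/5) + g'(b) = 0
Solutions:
 g(b) = C1 - 5*log(cos(7*b/5))/7 + 81*sin(7*b/9)/14
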